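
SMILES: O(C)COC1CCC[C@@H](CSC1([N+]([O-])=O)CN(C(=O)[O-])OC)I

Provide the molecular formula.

C12H20IN2O7S-

Heavy atoms from the SMILES: 12 C, 1 I, 2 N, 7 O, 1 S.
Implicit hydrogens by atom environment:
  6 × C: 2 H each → 12
  5 × O: no H
  2 × C: 3 H each → 6
  2 × C: 1 H each → 2
  2 × C: no H
  2 × O (charge -1): no H
  1 × I: no H
  1 × N: no H
  1 × N (charge +1): no H
  1 × S: no H
  Total hydrogens = 20.
Net charge -1.
Molecular formula: C12H20IN2O7S-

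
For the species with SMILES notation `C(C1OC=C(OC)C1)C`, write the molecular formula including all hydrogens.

Heavy atoms from the SMILES: 7 C, 2 O.
Implicit hydrogens by atom environment:
  2 × C: 3 H each → 6
  2 × C: 2 H each → 4
  2 × C: 1 H each → 2
  2 × O: no H
  1 × C: no H
  Total hydrogens = 12.
Molecular formula: C7H12O2

C7H12O2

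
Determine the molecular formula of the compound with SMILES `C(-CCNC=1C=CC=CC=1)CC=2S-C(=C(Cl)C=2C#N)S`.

Heavy atoms from the SMILES: 15 C, 1 Cl, 2 N, 2 S.
Implicit hydrogens by atom environment:
  5 × C (aromatic): 1 H each → 5
  5 × C (aromatic): no H
  4 × C: 2 H each → 8
  1 × C: no H
  1 × Cl: no H
  1 × N: 1 H
  1 × N: no H
  1 × S: 1 H
  1 × S (aromatic): no H
  Total hydrogens = 15.
Molecular formula: C15H15ClN2S2

C15H15ClN2S2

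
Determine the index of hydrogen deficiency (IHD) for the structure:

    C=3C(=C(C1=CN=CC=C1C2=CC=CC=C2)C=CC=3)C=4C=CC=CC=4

16

Molecular formula from the SMILES: C23H17N.
DoU = (2C + 2 + N − H − X)/2 = (2·23 + 2 + 1 − 17 − 0)/2 = 32/2 = 16.
(Structurally: 4 ring(s) + 12 π bond(s) = 16.)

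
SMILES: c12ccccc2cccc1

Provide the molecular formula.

C10H8

Heavy atoms from the SMILES: 10 C.
Implicit hydrogens by atom environment:
  8 × C (aromatic): 1 H each → 8
  2 × C (aromatic): no H
  Total hydrogens = 8.
Molecular formula: C10H8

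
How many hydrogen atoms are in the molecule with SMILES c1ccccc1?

Hydrogens are implicit in SMILES; fill each atom to its normal valence:
  6 × C (aromatic): 1 H each → 6
  Total hydrogens = 6.

6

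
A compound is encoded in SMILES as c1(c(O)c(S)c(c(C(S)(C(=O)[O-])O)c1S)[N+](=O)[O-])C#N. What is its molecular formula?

Heavy atoms from the SMILES: 9 C, 2 N, 6 O, 3 S.
Implicit hydrogens by atom environment:
  6 × C (aromatic): no H
  3 × C: no H
  3 × S: 1 H each → 3
  2 × O: 1 H each → 2
  2 × O: no H
  2 × O (charge -1): no H
  1 × N: no H
  1 × N (charge +1): no H
  Total hydrogens = 5.
Net charge -1.
Molecular formula: C9H5N2O6S3-

C9H5N2O6S3-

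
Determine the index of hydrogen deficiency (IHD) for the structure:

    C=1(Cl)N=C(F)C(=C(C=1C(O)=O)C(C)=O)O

Molecular formula from the SMILES: C8H5ClFNO4.
DoU = (2C + 2 + N − H − X)/2 = (2·8 + 2 + 1 − 5 − 2)/2 = 12/2 = 6.
(Structurally: 1 ring(s) + 5 π bond(s) = 6.)

6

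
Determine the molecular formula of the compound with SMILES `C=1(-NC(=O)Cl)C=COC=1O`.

Heavy atoms from the SMILES: 5 C, 1 Cl, 1 N, 3 O.
Implicit hydrogens by atom environment:
  2 × C (aromatic): 1 H each → 2
  2 × C (aromatic): no H
  1 × C: no H
  1 × Cl: no H
  1 × N: 1 H
  1 × O: 1 H
  1 × O (aromatic): no H
  1 × O: no H
  Total hydrogens = 4.
Molecular formula: C5H4ClNO3

C5H4ClNO3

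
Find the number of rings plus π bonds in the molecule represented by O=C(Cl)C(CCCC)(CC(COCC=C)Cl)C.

Molecular formula from the SMILES: C13H22Cl2O2.
DoU = (2C + 2 + N − H − X)/2 = (2·13 + 2 + 0 − 22 − 2)/2 = 4/2 = 2.
(Structurally: 0 ring(s) + 2 π bond(s) = 2.)

2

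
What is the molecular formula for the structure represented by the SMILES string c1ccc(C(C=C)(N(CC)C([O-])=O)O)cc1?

C12H14NO3-

Heavy atoms from the SMILES: 12 C, 1 N, 3 O.
Implicit hydrogens by atom environment:
  5 × C (aromatic): 1 H each → 5
  2 × C: 2 H each → 4
  2 × C: no H
  1 × C: 3 H
  1 × C: 1 H
  1 × C (aromatic): no H
  1 × N: no H
  1 × O: 1 H
  1 × O: no H
  1 × O (charge -1): no H
  Total hydrogens = 14.
Net charge -1.
Molecular formula: C12H14NO3-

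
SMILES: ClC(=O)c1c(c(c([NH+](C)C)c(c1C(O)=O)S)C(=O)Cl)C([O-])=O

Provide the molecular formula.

Heavy atoms from the SMILES: 12 C, 2 Cl, 1 N, 6 O, 1 S.
Implicit hydrogens by atom environment:
  6 × C (aromatic): no H
  4 × C: no H
  4 × O: no H
  2 × C: 3 H each → 6
  2 × Cl: no H
  1 × N (charge +1): 1 H
  1 × O: 1 H
  1 × O (charge -1): no H
  1 × S: 1 H
  Total hydrogens = 9.
Molecular formula: C12H9Cl2NO6S

C12H9Cl2NO6S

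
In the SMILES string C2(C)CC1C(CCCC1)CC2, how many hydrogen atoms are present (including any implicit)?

20

Hydrogens are implicit in SMILES; fill each atom to its normal valence:
  7 × C: 2 H each → 14
  3 × C: 1 H each → 3
  1 × C: 3 H
  Total hydrogens = 20.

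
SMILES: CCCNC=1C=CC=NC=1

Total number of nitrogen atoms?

2

The symbol for nitrogen appears 2 times in the SMILES.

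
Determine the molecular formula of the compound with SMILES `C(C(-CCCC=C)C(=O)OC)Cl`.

Heavy atoms from the SMILES: 9 C, 1 Cl, 2 O.
Implicit hydrogens by atom environment:
  5 × C: 2 H each → 10
  2 × C: 1 H each → 2
  2 × O: no H
  1 × C: 3 H
  1 × C: no H
  1 × Cl: no H
  Total hydrogens = 15.
Molecular formula: C9H15ClO2

C9H15ClO2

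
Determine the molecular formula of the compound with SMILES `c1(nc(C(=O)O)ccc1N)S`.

C6H6N2O2S

Heavy atoms from the SMILES: 6 C, 2 N, 2 O, 1 S.
Implicit hydrogens by atom environment:
  3 × C (aromatic): no H
  2 × C (aromatic): 1 H each → 2
  1 × C: no H
  1 × N: 2 H
  1 × N (aromatic): no H
  1 × O: 1 H
  1 × O: no H
  1 × S: 1 H
  Total hydrogens = 6.
Molecular formula: C6H6N2O2S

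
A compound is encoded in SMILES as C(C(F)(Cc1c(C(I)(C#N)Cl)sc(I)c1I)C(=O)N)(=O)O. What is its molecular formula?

Heavy atoms from the SMILES: 10 C, 1 Cl, 1 F, 3 I, 2 N, 3 O, 1 S.
Implicit hydrogens by atom environment:
  5 × C: no H
  4 × C (aromatic): no H
  3 × I: no H
  2 × O: no H
  1 × C: 2 H
  1 × Cl: no H
  1 × F: no H
  1 × N: 2 H
  1 × N: no H
  1 × O: 1 H
  1 × S (aromatic): no H
  Total hydrogens = 5.
Molecular formula: C10H5ClFI3N2O3S

C10H5ClFI3N2O3S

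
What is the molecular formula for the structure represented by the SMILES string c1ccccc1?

Heavy atoms from the SMILES: 6 C.
Implicit hydrogens by atom environment:
  6 × C (aromatic): 1 H each → 6
  Total hydrogens = 6.
Molecular formula: C6H6

C6H6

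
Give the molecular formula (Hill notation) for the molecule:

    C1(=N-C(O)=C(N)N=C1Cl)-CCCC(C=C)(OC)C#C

C13H16ClN3O2

Heavy atoms from the SMILES: 13 C, 1 Cl, 3 N, 2 O.
Implicit hydrogens by atom environment:
  4 × C: 2 H each → 8
  4 × C (aromatic): no H
  2 × C: 1 H each → 2
  2 × C: no H
  2 × N (aromatic): no H
  1 × C: 3 H
  1 × Cl: no H
  1 × N: 2 H
  1 × O: 1 H
  1 × O: no H
  Total hydrogens = 16.
Molecular formula: C13H16ClN3O2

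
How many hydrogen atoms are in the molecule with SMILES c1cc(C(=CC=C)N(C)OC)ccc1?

15

Hydrogens are implicit in SMILES; fill each atom to its normal valence:
  5 × C (aromatic): 1 H each → 5
  2 × C: 3 H each → 6
  2 × C: 1 H each → 2
  1 × C: 2 H
  1 × C: no H
  1 × C (aromatic): no H
  1 × N: no H
  1 × O: no H
  Total hydrogens = 15.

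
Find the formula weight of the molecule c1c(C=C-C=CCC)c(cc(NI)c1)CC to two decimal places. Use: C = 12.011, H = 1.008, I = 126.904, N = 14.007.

Molecular formula: C14H18IN.
M = 14×12.011 + 18×1.008 + 1×126.904 + 1×14.007 = 327.21 g/mol.

327.21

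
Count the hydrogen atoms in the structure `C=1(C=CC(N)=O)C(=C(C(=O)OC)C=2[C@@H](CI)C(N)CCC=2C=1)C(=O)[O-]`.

18

Hydrogens are implicit in SMILES; fill each atom to its normal valence:
  5 × C (aromatic): no H
  4 × C: 1 H each → 4
  4 × O: no H
  3 × C: 2 H each → 6
  3 × C: no H
  2 × N: 2 H each → 4
  1 × C: 3 H
  1 × C (aromatic): 1 H
  1 × I: no H
  1 × O (charge -1): no H
  Total hydrogens = 18.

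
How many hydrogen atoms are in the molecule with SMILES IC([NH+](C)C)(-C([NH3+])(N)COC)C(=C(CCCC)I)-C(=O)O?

27

Hydrogens are implicit in SMILES; fill each atom to its normal valence:
  5 × C: no H
  4 × C: 3 H each → 12
  4 × C: 2 H each → 8
  2 × I: no H
  2 × O: no H
  1 × N (charge +1): 3 H
  1 × N: 2 H
  1 × N (charge +1): 1 H
  1 × O: 1 H
  Total hydrogens = 27.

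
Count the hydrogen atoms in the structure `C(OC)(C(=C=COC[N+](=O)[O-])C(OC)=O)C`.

Hydrogens are implicit in SMILES; fill each atom to its normal valence:
  5 × O: no H
  3 × C: 3 H each → 9
  3 × C: no H
  2 × C: 1 H each → 2
  1 × C: 2 H
  1 × N (charge +1): no H
  1 × O (charge -1): no H
  Total hydrogens = 13.

13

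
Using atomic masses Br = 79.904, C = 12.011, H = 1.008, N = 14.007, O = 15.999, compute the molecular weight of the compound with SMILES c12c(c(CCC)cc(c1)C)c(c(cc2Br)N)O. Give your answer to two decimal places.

Molecular formula: C14H16BrNO.
M = 1×79.904 + 14×12.011 + 16×1.008 + 1×14.007 + 1×15.999 = 294.19 g/mol.

294.19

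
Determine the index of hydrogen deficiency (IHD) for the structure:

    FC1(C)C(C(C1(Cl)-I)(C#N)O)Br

3

Molecular formula from the SMILES: C6H5BrClFINO.
DoU = (2C + 2 + N − H − X)/2 = (2·6 + 2 + 1 − 5 − 4)/2 = 6/2 = 3.
(Structurally: 1 ring(s) + 2 π bond(s) = 3.)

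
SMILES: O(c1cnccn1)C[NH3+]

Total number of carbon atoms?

5

The symbol for carbon appears 5 times in the SMILES. Lowercase c denotes aromatic carbon and counts toward C.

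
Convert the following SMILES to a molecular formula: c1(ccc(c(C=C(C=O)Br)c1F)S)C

C10H8BrFOS

Heavy atoms from the SMILES: 1 Br, 10 C, 1 F, 1 O, 1 S.
Implicit hydrogens by atom environment:
  4 × C (aromatic): no H
  2 × C (aromatic): 1 H each → 2
  2 × C: 1 H each → 2
  1 × Br: no H
  1 × C: 3 H
  1 × C: no H
  1 × F: no H
  1 × O: no H
  1 × S: 1 H
  Total hydrogens = 8.
Molecular formula: C10H8BrFOS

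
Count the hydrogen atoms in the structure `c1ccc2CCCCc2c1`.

12

Hydrogens are implicit in SMILES; fill each atom to its normal valence:
  4 × C: 2 H each → 8
  4 × C (aromatic): 1 H each → 4
  2 × C (aromatic): no H
  Total hydrogens = 12.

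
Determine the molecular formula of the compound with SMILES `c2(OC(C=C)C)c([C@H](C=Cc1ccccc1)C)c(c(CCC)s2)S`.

Heavy atoms from the SMILES: 21 C, 1 O, 2 S.
Implicit hydrogens by atom environment:
  5 × C: 1 H each → 5
  5 × C (aromatic): 1 H each → 5
  5 × C (aromatic): no H
  3 × C: 3 H each → 9
  3 × C: 2 H each → 6
  1 × O: no H
  1 × S: 1 H
  1 × S (aromatic): no H
  Total hydrogens = 26.
Molecular formula: C21H26OS2

C21H26OS2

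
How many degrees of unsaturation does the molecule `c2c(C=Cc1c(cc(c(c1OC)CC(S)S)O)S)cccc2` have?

9

Molecular formula from the SMILES: C17H18O2S3.
DoU = (2C + 2 + N − H − X)/2 = (2·17 + 2 + 0 − 18 − 0)/2 = 18/2 = 9.
(Structurally: 2 ring(s) + 7 π bond(s) = 9.)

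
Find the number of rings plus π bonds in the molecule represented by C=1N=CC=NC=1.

Molecular formula from the SMILES: C4H4N2.
DoU = (2C + 2 + N − H − X)/2 = (2·4 + 2 + 2 − 4 − 0)/2 = 8/2 = 4.
(Structurally: 1 ring(s) + 3 π bond(s) = 4.)

4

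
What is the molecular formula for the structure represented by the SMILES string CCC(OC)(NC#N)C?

Heavy atoms from the SMILES: 6 C, 2 N, 1 O.
Implicit hydrogens by atom environment:
  3 × C: 3 H each → 9
  2 × C: no H
  1 × C: 2 H
  1 × N: 1 H
  1 × N: no H
  1 × O: no H
  Total hydrogens = 12.
Molecular formula: C6H12N2O

C6H12N2O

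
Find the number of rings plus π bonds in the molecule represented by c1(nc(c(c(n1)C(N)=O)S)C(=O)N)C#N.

8

Molecular formula from the SMILES: C7H5N5O2S.
DoU = (2C + 2 + N − H − X)/2 = (2·7 + 2 + 5 − 5 − 0)/2 = 16/2 = 8.
(Structurally: 1 ring(s) + 7 π bond(s) = 8.)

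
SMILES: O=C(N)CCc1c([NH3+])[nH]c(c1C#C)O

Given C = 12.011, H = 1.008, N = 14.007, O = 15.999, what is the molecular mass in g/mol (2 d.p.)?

Molecular formula: C9H12N3O2+.
M = 9×12.011 + 12×1.008 + 3×14.007 + 2×15.999 = 194.21 g/mol.

194.21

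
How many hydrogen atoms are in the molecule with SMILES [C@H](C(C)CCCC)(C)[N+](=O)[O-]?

17

Hydrogens are implicit in SMILES; fill each atom to its normal valence:
  3 × C: 3 H each → 9
  3 × C: 2 H each → 6
  2 × C: 1 H each → 2
  1 × N (charge +1): no H
  1 × O: no H
  1 × O (charge -1): no H
  Total hydrogens = 17.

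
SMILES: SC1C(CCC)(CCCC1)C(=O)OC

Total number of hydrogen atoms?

20

Hydrogens are implicit in SMILES; fill each atom to its normal valence:
  6 × C: 2 H each → 12
  2 × C: 3 H each → 6
  2 × C: no H
  2 × O: no H
  1 × C: 1 H
  1 × S: 1 H
  Total hydrogens = 20.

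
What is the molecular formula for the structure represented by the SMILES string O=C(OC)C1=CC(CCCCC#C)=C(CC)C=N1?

C15H19NO2

Heavy atoms from the SMILES: 15 C, 1 N, 2 O.
Implicit hydrogens by atom environment:
  5 × C: 2 H each → 10
  3 × C (aromatic): no H
  2 × C: 3 H each → 6
  2 × C (aromatic): 1 H each → 2
  2 × C: no H
  2 × O: no H
  1 × C: 1 H
  1 × N (aromatic): no H
  Total hydrogens = 19.
Molecular formula: C15H19NO2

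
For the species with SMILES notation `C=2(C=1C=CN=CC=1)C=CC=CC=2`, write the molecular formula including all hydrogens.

C11H9N

Heavy atoms from the SMILES: 11 C, 1 N.
Implicit hydrogens by atom environment:
  9 × C (aromatic): 1 H each → 9
  2 × C (aromatic): no H
  1 × N (aromatic): no H
  Total hydrogens = 9.
Molecular formula: C11H9N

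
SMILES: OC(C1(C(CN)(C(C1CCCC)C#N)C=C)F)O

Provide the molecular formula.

C13H21FN2O2

Heavy atoms from the SMILES: 13 C, 1 F, 2 N, 2 O.
Implicit hydrogens by atom environment:
  5 × C: 2 H each → 10
  4 × C: 1 H each → 4
  3 × C: no H
  2 × O: 1 H each → 2
  1 × C: 3 H
  1 × F: no H
  1 × N: 2 H
  1 × N: no H
  Total hydrogens = 21.
Molecular formula: C13H21FN2O2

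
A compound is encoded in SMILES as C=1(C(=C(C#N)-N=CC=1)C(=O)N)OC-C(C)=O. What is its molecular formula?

C10H9N3O3

Heavy atoms from the SMILES: 10 C, 3 N, 3 O.
Implicit hydrogens by atom environment:
  3 × C (aromatic): no H
  3 × C: no H
  3 × O: no H
  2 × C (aromatic): 1 H each → 2
  1 × C: 3 H
  1 × C: 2 H
  1 × N: 2 H
  1 × N (aromatic): no H
  1 × N: no H
  Total hydrogens = 9.
Molecular formula: C10H9N3O3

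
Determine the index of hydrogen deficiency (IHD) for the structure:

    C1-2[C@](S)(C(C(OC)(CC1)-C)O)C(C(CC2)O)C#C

Molecular formula from the SMILES: C14H22O3S.
DoU = (2C + 2 + N − H − X)/2 = (2·14 + 2 + 0 − 22 − 0)/2 = 8/2 = 4.
(Structurally: 2 ring(s) + 2 π bond(s) = 4.)

4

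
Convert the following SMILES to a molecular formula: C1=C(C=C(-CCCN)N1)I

Heavy atoms from the SMILES: 7 C, 1 I, 2 N.
Implicit hydrogens by atom environment:
  3 × C: 2 H each → 6
  2 × C (aromatic): 1 H each → 2
  2 × C (aromatic): no H
  1 × I: no H
  1 × N: 2 H
  1 × N (aromatic): 1 H
  Total hydrogens = 11.
Molecular formula: C7H11IN2

C7H11IN2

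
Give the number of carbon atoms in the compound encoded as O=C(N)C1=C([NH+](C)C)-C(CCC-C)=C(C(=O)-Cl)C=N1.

13

The symbol for carbon appears 13 times in the SMILES. (Cl is a single chlorine, not C + l.)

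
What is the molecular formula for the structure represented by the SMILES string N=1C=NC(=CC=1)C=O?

C5H4N2O

Heavy atoms from the SMILES: 5 C, 2 N, 1 O.
Implicit hydrogens by atom environment:
  3 × C (aromatic): 1 H each → 3
  2 × N (aromatic): no H
  1 × C: 1 H
  1 × C (aromatic): no H
  1 × O: no H
  Total hydrogens = 4.
Molecular formula: C5H4N2O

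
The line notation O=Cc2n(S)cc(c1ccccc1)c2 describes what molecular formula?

C11H9NOS

Heavy atoms from the SMILES: 11 C, 1 N, 1 O, 1 S.
Implicit hydrogens by atom environment:
  7 × C (aromatic): 1 H each → 7
  3 × C (aromatic): no H
  1 × C: 1 H
  1 × N (aromatic): no H
  1 × O: no H
  1 × S: 1 H
  Total hydrogens = 9.
Molecular formula: C11H9NOS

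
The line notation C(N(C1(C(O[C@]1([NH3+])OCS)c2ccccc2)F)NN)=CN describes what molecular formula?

C12H19FN5O2S+

Heavy atoms from the SMILES: 12 C, 1 F, 5 N, 2 O, 1 S.
Implicit hydrogens by atom environment:
  5 × C (aromatic): 1 H each → 5
  3 × C: 1 H each → 3
  2 × C: no H
  2 × N: 2 H each → 4
  2 × O: no H
  1 × C: 2 H
  1 × C (aromatic): no H
  1 × F: no H
  1 × N (charge +1): 3 H
  1 × N: 1 H
  1 × N: no H
  1 × S: 1 H
  Total hydrogens = 19.
Net charge +1.
Molecular formula: C12H19FN5O2S+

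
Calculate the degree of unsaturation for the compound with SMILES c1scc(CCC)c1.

Molecular formula from the SMILES: C7H10S.
DoU = (2C + 2 + N − H − X)/2 = (2·7 + 2 + 0 − 10 − 0)/2 = 6/2 = 3.
(Structurally: 1 ring(s) + 2 π bond(s) = 3.)

3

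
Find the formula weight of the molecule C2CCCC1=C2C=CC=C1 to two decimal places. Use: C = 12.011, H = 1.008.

Molecular formula: C10H12.
M = 10×12.011 + 12×1.008 = 132.21 g/mol.

132.21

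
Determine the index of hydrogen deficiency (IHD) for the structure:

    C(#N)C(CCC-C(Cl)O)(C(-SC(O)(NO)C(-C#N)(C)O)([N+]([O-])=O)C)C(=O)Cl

Molecular formula from the SMILES: C13H18Cl2N4O7S.
DoU = (2C + 2 + N − H − X)/2 = (2·13 + 2 + 4 − 18 − 2)/2 = 12/2 = 6.
(Structurally: 0 ring(s) + 6 π bond(s) = 6.)

6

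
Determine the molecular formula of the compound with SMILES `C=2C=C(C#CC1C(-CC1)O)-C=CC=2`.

C12H12O

Heavy atoms from the SMILES: 12 C, 1 O.
Implicit hydrogens by atom environment:
  5 × C (aromatic): 1 H each → 5
  2 × C: 2 H each → 4
  2 × C: 1 H each → 2
  2 × C: no H
  1 × C (aromatic): no H
  1 × O: 1 H
  Total hydrogens = 12.
Molecular formula: C12H12O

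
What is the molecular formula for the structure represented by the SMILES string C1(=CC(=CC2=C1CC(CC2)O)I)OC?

Heavy atoms from the SMILES: 11 C, 1 I, 2 O.
Implicit hydrogens by atom environment:
  4 × C (aromatic): no H
  3 × C: 2 H each → 6
  2 × C (aromatic): 1 H each → 2
  1 × C: 3 H
  1 × C: 1 H
  1 × I: no H
  1 × O: 1 H
  1 × O: no H
  Total hydrogens = 13.
Molecular formula: C11H13IO2

C11H13IO2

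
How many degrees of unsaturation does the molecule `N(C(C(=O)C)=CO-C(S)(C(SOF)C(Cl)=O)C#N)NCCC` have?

Molecular formula from the SMILES: C11H15ClFN3O4S2.
DoU = (2C + 2 + N − H − X)/2 = (2·11 + 2 + 3 − 15 − 2)/2 = 10/2 = 5.
(Structurally: 0 ring(s) + 5 π bond(s) = 5.)

5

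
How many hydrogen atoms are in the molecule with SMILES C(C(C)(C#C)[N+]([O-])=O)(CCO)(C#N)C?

Hydrogens are implicit in SMILES; fill each atom to its normal valence:
  4 × C: no H
  2 × C: 3 H each → 6
  2 × C: 2 H each → 4
  1 × C: 1 H
  1 × N (charge +1): no H
  1 × N: no H
  1 × O: 1 H
  1 × O: no H
  1 × O (charge -1): no H
  Total hydrogens = 12.

12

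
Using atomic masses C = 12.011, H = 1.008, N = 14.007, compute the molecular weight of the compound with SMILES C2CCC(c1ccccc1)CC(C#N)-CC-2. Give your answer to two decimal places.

213.32

Molecular formula: C15H19N.
M = 15×12.011 + 19×1.008 + 1×14.007 = 213.32 g/mol.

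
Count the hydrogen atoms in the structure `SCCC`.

Hydrogens are implicit in SMILES; fill each atom to its normal valence:
  2 × C: 2 H each → 4
  1 × C: 3 H
  1 × S: 1 H
  Total hydrogens = 8.

8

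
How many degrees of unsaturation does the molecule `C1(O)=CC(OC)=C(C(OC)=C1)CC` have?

4

Molecular formula from the SMILES: C10H14O3.
DoU = (2C + 2 + N − H − X)/2 = (2·10 + 2 + 0 − 14 − 0)/2 = 8/2 = 4.
(Structurally: 1 ring(s) + 3 π bond(s) = 4.)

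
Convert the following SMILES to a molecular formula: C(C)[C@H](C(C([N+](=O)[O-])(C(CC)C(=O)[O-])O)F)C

C10H17FNO5-

Heavy atoms from the SMILES: 10 C, 1 F, 1 N, 5 O.
Implicit hydrogens by atom environment:
  3 × C: 3 H each → 9
  3 × C: 1 H each → 3
  2 × C: 2 H each → 4
  2 × C: no H
  2 × O: no H
  2 × O (charge -1): no H
  1 × F: no H
  1 × N (charge +1): no H
  1 × O: 1 H
  Total hydrogens = 17.
Net charge -1.
Molecular formula: C10H17FNO5-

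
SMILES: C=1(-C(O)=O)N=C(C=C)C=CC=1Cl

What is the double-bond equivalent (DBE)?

6

Molecular formula from the SMILES: C8H6ClNO2.
DoU = (2C + 2 + N − H − X)/2 = (2·8 + 2 + 1 − 6 − 1)/2 = 12/2 = 6.
(Structurally: 1 ring(s) + 5 π bond(s) = 6.)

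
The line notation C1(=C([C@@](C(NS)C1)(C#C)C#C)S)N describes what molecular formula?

Heavy atoms from the SMILES: 9 C, 2 N, 2 S.
Implicit hydrogens by atom environment:
  5 × C: no H
  3 × C: 1 H each → 3
  2 × S: 1 H each → 2
  1 × C: 2 H
  1 × N: 2 H
  1 × N: 1 H
  Total hydrogens = 10.
Molecular formula: C9H10N2S2

C9H10N2S2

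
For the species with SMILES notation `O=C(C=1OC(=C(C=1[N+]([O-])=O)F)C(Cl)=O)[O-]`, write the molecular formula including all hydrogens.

Heavy atoms from the SMILES: 6 C, 1 Cl, 1 F, 1 N, 6 O.
Implicit hydrogens by atom environment:
  4 × C (aromatic): no H
  3 × O: no H
  2 × C: no H
  2 × O (charge -1): no H
  1 × Cl: no H
  1 × F: no H
  1 × N (charge +1): no H
  1 × O (aromatic): no H
  Total hydrogens = 0.
Net charge -1.
Molecular formula: C6ClFNO6-

C6ClFNO6-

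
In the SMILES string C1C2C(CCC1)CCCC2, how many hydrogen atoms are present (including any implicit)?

Hydrogens are implicit in SMILES; fill each atom to its normal valence:
  8 × C: 2 H each → 16
  2 × C: 1 H each → 2
  Total hydrogens = 18.

18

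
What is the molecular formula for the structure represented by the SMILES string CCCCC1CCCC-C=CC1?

Heavy atoms from the SMILES: 12 C.
Implicit hydrogens by atom environment:
  8 × C: 2 H each → 16
  3 × C: 1 H each → 3
  1 × C: 3 H
  Total hydrogens = 22.
Molecular formula: C12H22

C12H22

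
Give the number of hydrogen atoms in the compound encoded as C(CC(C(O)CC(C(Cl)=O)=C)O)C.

15

Hydrogens are implicit in SMILES; fill each atom to its normal valence:
  4 × C: 2 H each → 8
  2 × C: 1 H each → 2
  2 × C: no H
  2 × O: 1 H each → 2
  1 × C: 3 H
  1 × Cl: no H
  1 × O: no H
  Total hydrogens = 15.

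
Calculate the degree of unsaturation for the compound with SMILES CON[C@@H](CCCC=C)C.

1

Molecular formula from the SMILES: C8H17NO.
DoU = (2C + 2 + N − H − X)/2 = (2·8 + 2 + 1 − 17 − 0)/2 = 2/2 = 1.
(Structurally: 0 ring(s) + 1 π bond(s) = 1.)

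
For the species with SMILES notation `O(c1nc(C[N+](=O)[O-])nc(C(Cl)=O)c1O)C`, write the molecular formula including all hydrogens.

C7H6ClN3O5

Heavy atoms from the SMILES: 7 C, 1 Cl, 3 N, 5 O.
Implicit hydrogens by atom environment:
  4 × C (aromatic): no H
  3 × O: no H
  2 × N (aromatic): no H
  1 × C: 3 H
  1 × C: 2 H
  1 × C: no H
  1 × Cl: no H
  1 × N (charge +1): no H
  1 × O: 1 H
  1 × O (charge -1): no H
  Total hydrogens = 6.
Molecular formula: C7H6ClN3O5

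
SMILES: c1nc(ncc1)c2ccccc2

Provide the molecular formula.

Heavy atoms from the SMILES: 10 C, 2 N.
Implicit hydrogens by atom environment:
  8 × C (aromatic): 1 H each → 8
  2 × C (aromatic): no H
  2 × N (aromatic): no H
  Total hydrogens = 8.
Molecular formula: C10H8N2

C10H8N2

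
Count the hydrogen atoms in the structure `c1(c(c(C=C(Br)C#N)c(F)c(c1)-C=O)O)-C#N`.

Hydrogens are implicit in SMILES; fill each atom to its normal valence:
  5 × C (aromatic): no H
  3 × C: no H
  2 × C: 1 H each → 2
  2 × N: no H
  1 × Br: no H
  1 × C (aromatic): 1 H
  1 × F: no H
  1 × O: 1 H
  1 × O: no H
  Total hydrogens = 4.

4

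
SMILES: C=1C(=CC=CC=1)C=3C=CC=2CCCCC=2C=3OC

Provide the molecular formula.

Heavy atoms from the SMILES: 17 C, 1 O.
Implicit hydrogens by atom environment:
  7 × C (aromatic): 1 H each → 7
  5 × C (aromatic): no H
  4 × C: 2 H each → 8
  1 × C: 3 H
  1 × O: no H
  Total hydrogens = 18.
Molecular formula: C17H18O

C17H18O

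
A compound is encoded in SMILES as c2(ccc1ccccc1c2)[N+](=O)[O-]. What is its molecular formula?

C10H7NO2

Heavy atoms from the SMILES: 10 C, 1 N, 2 O.
Implicit hydrogens by atom environment:
  7 × C (aromatic): 1 H each → 7
  3 × C (aromatic): no H
  1 × N (charge +1): no H
  1 × O: no H
  1 × O (charge -1): no H
  Total hydrogens = 7.
Molecular formula: C10H7NO2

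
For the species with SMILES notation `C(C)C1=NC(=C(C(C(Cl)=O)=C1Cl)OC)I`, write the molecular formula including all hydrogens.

Heavy atoms from the SMILES: 9 C, 2 Cl, 1 I, 1 N, 2 O.
Implicit hydrogens by atom environment:
  5 × C (aromatic): no H
  2 × C: 3 H each → 6
  2 × Cl: no H
  2 × O: no H
  1 × C: 2 H
  1 × C: no H
  1 × I: no H
  1 × N (aromatic): no H
  Total hydrogens = 8.
Molecular formula: C9H8Cl2INO2

C9H8Cl2INO2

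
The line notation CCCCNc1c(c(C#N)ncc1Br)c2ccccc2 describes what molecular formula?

Heavy atoms from the SMILES: 1 Br, 16 C, 3 N.
Implicit hydrogens by atom environment:
  6 × C (aromatic): 1 H each → 6
  5 × C (aromatic): no H
  3 × C: 2 H each → 6
  1 × Br: no H
  1 × C: 3 H
  1 × C: no H
  1 × N: 1 H
  1 × N (aromatic): no H
  1 × N: no H
  Total hydrogens = 16.
Molecular formula: C16H16BrN3

C16H16BrN3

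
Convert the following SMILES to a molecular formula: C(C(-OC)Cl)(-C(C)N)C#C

C7H12ClNO

Heavy atoms from the SMILES: 7 C, 1 Cl, 1 N, 1 O.
Implicit hydrogens by atom environment:
  4 × C: 1 H each → 4
  2 × C: 3 H each → 6
  1 × C: no H
  1 × Cl: no H
  1 × N: 2 H
  1 × O: no H
  Total hydrogens = 12.
Molecular formula: C7H12ClNO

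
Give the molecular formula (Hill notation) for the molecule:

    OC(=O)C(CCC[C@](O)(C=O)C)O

Heavy atoms from the SMILES: 8 C, 5 O.
Implicit hydrogens by atom environment:
  3 × C: 2 H each → 6
  3 × O: 1 H each → 3
  2 × C: 1 H each → 2
  2 × C: no H
  2 × O: no H
  1 × C: 3 H
  Total hydrogens = 14.
Molecular formula: C8H14O5

C8H14O5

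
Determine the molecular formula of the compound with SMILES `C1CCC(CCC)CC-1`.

Heavy atoms from the SMILES: 9 C.
Implicit hydrogens by atom environment:
  7 × C: 2 H each → 14
  1 × C: 3 H
  1 × C: 1 H
  Total hydrogens = 18.
Molecular formula: C9H18

C9H18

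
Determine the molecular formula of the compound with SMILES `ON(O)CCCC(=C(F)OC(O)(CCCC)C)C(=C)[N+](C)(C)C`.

C16H32FN2O4+

Heavy atoms from the SMILES: 16 C, 1 F, 2 N, 4 O.
Implicit hydrogens by atom environment:
  7 × C: 2 H each → 14
  5 × C: 3 H each → 15
  4 × C: no H
  3 × O: 1 H each → 3
  1 × F: no H
  1 × N: no H
  1 × N (charge +1): no H
  1 × O: no H
  Total hydrogens = 32.
Net charge +1.
Molecular formula: C16H32FN2O4+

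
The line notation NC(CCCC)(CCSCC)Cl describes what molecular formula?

Heavy atoms from the SMILES: 9 C, 1 Cl, 1 N, 1 S.
Implicit hydrogens by atom environment:
  6 × C: 2 H each → 12
  2 × C: 3 H each → 6
  1 × C: no H
  1 × Cl: no H
  1 × N: 2 H
  1 × S: no H
  Total hydrogens = 20.
Molecular formula: C9H20ClNS

C9H20ClNS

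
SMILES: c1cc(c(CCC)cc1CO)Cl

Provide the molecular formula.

C10H13ClO

Heavy atoms from the SMILES: 10 C, 1 Cl, 1 O.
Implicit hydrogens by atom environment:
  3 × C: 2 H each → 6
  3 × C (aromatic): 1 H each → 3
  3 × C (aromatic): no H
  1 × C: 3 H
  1 × Cl: no H
  1 × O: 1 H
  Total hydrogens = 13.
Molecular formula: C10H13ClO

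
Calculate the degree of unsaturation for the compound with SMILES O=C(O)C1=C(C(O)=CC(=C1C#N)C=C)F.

8

Molecular formula from the SMILES: C10H6FNO3.
DoU = (2C + 2 + N − H − X)/2 = (2·10 + 2 + 1 − 6 − 1)/2 = 16/2 = 8.
(Structurally: 1 ring(s) + 7 π bond(s) = 8.)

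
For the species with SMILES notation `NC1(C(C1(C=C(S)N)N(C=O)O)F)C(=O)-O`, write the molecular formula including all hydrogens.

Heavy atoms from the SMILES: 7 C, 1 F, 3 N, 4 O, 1 S.
Implicit hydrogens by atom environment:
  4 × C: no H
  3 × C: 1 H each → 3
  2 × N: 2 H each → 4
  2 × O: 1 H each → 2
  2 × O: no H
  1 × F: no H
  1 × N: no H
  1 × S: 1 H
  Total hydrogens = 10.
Molecular formula: C7H10FN3O4S

C7H10FN3O4S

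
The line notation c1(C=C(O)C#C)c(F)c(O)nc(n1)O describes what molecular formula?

Heavy atoms from the SMILES: 8 C, 1 F, 2 N, 3 O.
Implicit hydrogens by atom environment:
  4 × C (aromatic): no H
  3 × O: 1 H each → 3
  2 × C: 1 H each → 2
  2 × C: no H
  2 × N (aromatic): no H
  1 × F: no H
  Total hydrogens = 5.
Molecular formula: C8H5FN2O3

C8H5FN2O3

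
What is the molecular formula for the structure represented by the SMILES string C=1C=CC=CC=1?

Heavy atoms from the SMILES: 6 C.
Implicit hydrogens by atom environment:
  6 × C (aromatic): 1 H each → 6
  Total hydrogens = 6.
Molecular formula: C6H6

C6H6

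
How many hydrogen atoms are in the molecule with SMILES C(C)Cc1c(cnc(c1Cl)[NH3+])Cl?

Hydrogens are implicit in SMILES; fill each atom to its normal valence:
  4 × C (aromatic): no H
  2 × C: 2 H each → 4
  2 × Cl: no H
  1 × C: 3 H
  1 × C (aromatic): 1 H
  1 × N (charge +1): 3 H
  1 × N (aromatic): no H
  Total hydrogens = 11.

11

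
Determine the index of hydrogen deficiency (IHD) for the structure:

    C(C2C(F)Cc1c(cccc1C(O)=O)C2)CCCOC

6

Molecular formula from the SMILES: C16H21FO3.
DoU = (2C + 2 + N − H − X)/2 = (2·16 + 2 + 0 − 21 − 1)/2 = 12/2 = 6.
(Structurally: 2 ring(s) + 4 π bond(s) = 6.)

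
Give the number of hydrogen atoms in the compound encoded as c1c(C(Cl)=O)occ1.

3

Hydrogens are implicit in SMILES; fill each atom to its normal valence:
  3 × C (aromatic): 1 H each → 3
  1 × C (aromatic): no H
  1 × C: no H
  1 × Cl: no H
  1 × O (aromatic): no H
  1 × O: no H
  Total hydrogens = 3.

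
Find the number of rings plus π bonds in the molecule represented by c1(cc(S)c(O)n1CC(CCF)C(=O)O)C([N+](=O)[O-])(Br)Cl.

Molecular formula from the SMILES: C10H11BrClFN2O5S.
DoU = (2C + 2 + N − H − X)/2 = (2·10 + 2 + 2 − 11 − 3)/2 = 10/2 = 5.
(Structurally: 1 ring(s) + 4 π bond(s) = 5.)

5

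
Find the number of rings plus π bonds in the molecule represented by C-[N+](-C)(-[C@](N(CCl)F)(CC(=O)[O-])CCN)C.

Molecular formula from the SMILES: C9H19ClFN3O2.
DoU = (2C + 2 + N − H − X)/2 = (2·9 + 2 + 3 − 19 − 2)/2 = 2/2 = 1.
(Structurally: 0 ring(s) + 1 π bond(s) = 1.)

1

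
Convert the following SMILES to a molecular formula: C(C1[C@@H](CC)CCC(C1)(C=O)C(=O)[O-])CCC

Heavy atoms from the SMILES: 14 C, 3 O.
Implicit hydrogens by atom environment:
  7 × C: 2 H each → 14
  3 × C: 1 H each → 3
  2 × C: 3 H each → 6
  2 × C: no H
  2 × O: no H
  1 × O (charge -1): no H
  Total hydrogens = 23.
Net charge -1.
Molecular formula: C14H23O3-

C14H23O3-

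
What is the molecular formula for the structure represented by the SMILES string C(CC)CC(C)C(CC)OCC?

C11H24O

Heavy atoms from the SMILES: 11 C, 1 O.
Implicit hydrogens by atom environment:
  5 × C: 2 H each → 10
  4 × C: 3 H each → 12
  2 × C: 1 H each → 2
  1 × O: no H
  Total hydrogens = 24.
Molecular formula: C11H24O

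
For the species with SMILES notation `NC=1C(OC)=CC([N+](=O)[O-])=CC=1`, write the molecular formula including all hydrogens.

Heavy atoms from the SMILES: 7 C, 2 N, 3 O.
Implicit hydrogens by atom environment:
  3 × C (aromatic): 1 H each → 3
  3 × C (aromatic): no H
  2 × O: no H
  1 × C: 3 H
  1 × N: 2 H
  1 × N (charge +1): no H
  1 × O (charge -1): no H
  Total hydrogens = 8.
Molecular formula: C7H8N2O3

C7H8N2O3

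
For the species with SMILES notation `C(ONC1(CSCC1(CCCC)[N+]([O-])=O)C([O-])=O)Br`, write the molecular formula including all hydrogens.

C10H16BrN2O5S-

Heavy atoms from the SMILES: 1 Br, 10 C, 2 N, 5 O, 1 S.
Implicit hydrogens by atom environment:
  6 × C: 2 H each → 12
  3 × C: no H
  3 × O: no H
  2 × O (charge -1): no H
  1 × Br: no H
  1 × C: 3 H
  1 × N: 1 H
  1 × N (charge +1): no H
  1 × S: no H
  Total hydrogens = 16.
Net charge -1.
Molecular formula: C10H16BrN2O5S-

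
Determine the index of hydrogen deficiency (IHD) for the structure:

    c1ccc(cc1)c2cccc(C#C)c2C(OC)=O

11

Molecular formula from the SMILES: C16H12O2.
DoU = (2C + 2 + N − H − X)/2 = (2·16 + 2 + 0 − 12 − 0)/2 = 22/2 = 11.
(Structurally: 2 ring(s) + 9 π bond(s) = 11.)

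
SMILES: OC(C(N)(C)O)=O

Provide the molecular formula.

Heavy atoms from the SMILES: 3 C, 1 N, 3 O.
Implicit hydrogens by atom environment:
  2 × C: no H
  2 × O: 1 H each → 2
  1 × C: 3 H
  1 × N: 2 H
  1 × O: no H
  Total hydrogens = 7.
Molecular formula: C3H7NO3

C3H7NO3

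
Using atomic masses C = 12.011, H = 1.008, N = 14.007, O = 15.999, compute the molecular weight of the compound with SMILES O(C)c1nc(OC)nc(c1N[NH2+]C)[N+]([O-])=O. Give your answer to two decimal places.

230.20

Molecular formula: C7H12N5O4+.
M = 7×12.011 + 12×1.008 + 5×14.007 + 4×15.999 = 230.20 g/mol.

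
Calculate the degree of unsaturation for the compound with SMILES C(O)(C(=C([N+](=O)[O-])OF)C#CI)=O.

5

Molecular formula from the SMILES: C5HFINO5.
DoU = (2C + 2 + N − H − X)/2 = (2·5 + 2 + 1 − 1 − 2)/2 = 10/2 = 5.
(Structurally: 0 ring(s) + 5 π bond(s) = 5.)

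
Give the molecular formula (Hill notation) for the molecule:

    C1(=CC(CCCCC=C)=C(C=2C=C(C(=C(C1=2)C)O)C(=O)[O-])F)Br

C18H17BrFO3-

Heavy atoms from the SMILES: 1 Br, 18 C, 1 F, 3 O.
Implicit hydrogens by atom environment:
  8 × C (aromatic): no H
  5 × C: 2 H each → 10
  2 × C (aromatic): 1 H each → 2
  1 × Br: no H
  1 × C: 3 H
  1 × C: 1 H
  1 × C: no H
  1 × F: no H
  1 × O: 1 H
  1 × O: no H
  1 × O (charge -1): no H
  Total hydrogens = 17.
Net charge -1.
Molecular formula: C18H17BrFO3-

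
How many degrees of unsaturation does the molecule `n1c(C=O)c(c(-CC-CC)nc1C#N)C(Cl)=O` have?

8

Molecular formula from the SMILES: C11H10ClN3O2.
DoU = (2C + 2 + N − H − X)/2 = (2·11 + 2 + 3 − 10 − 1)/2 = 16/2 = 8.
(Structurally: 1 ring(s) + 7 π bond(s) = 8.)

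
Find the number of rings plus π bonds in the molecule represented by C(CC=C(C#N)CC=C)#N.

6

Molecular formula from the SMILES: C8H8N2.
DoU = (2C + 2 + N − H − X)/2 = (2·8 + 2 + 2 − 8 − 0)/2 = 12/2 = 6.
(Structurally: 0 ring(s) + 6 π bond(s) = 6.)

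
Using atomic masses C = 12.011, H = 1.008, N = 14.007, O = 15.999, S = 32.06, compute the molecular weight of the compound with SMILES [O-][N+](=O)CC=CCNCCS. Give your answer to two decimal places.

Molecular formula: C6H12N2O2S.
M = 6×12.011 + 12×1.008 + 2×14.007 + 2×15.999 + 1×32.06 = 176.23 g/mol.

176.23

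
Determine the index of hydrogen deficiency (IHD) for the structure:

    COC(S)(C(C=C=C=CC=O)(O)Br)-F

4

Molecular formula from the SMILES: C8H8BrFO3S.
DoU = (2C + 2 + N − H − X)/2 = (2·8 + 2 + 0 − 8 − 2)/2 = 8/2 = 4.
(Structurally: 0 ring(s) + 4 π bond(s) = 4.)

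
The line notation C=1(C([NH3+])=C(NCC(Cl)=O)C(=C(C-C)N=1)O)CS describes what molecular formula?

Heavy atoms from the SMILES: 10 C, 1 Cl, 3 N, 2 O, 1 S.
Implicit hydrogens by atom environment:
  5 × C (aromatic): no H
  3 × C: 2 H each → 6
  1 × C: 3 H
  1 × C: no H
  1 × Cl: no H
  1 × N (charge +1): 3 H
  1 × N: 1 H
  1 × N (aromatic): no H
  1 × O: 1 H
  1 × O: no H
  1 × S: 1 H
  Total hydrogens = 15.
Net charge +1.
Molecular formula: C10H15ClN3O2S+

C10H15ClN3O2S+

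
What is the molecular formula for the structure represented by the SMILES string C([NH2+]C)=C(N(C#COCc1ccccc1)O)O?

C12H15N2O3+

Heavy atoms from the SMILES: 12 C, 2 N, 3 O.
Implicit hydrogens by atom environment:
  5 × C (aromatic): 1 H each → 5
  3 × C: no H
  2 × O: 1 H each → 2
  1 × C: 3 H
  1 × C: 2 H
  1 × C: 1 H
  1 × C (aromatic): no H
  1 × N (charge +1): 2 H
  1 × N: no H
  1 × O: no H
  Total hydrogens = 15.
Net charge +1.
Molecular formula: C12H15N2O3+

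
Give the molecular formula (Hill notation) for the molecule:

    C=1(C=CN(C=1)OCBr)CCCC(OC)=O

Heavy atoms from the SMILES: 1 Br, 10 C, 1 N, 3 O.
Implicit hydrogens by atom environment:
  4 × C: 2 H each → 8
  3 × C (aromatic): 1 H each → 3
  3 × O: no H
  1 × Br: no H
  1 × C: 3 H
  1 × C (aromatic): no H
  1 × C: no H
  1 × N (aromatic): no H
  Total hydrogens = 14.
Molecular formula: C10H14BrNO3

C10H14BrNO3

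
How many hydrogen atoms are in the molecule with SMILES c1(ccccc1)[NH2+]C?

10

Hydrogens are implicit in SMILES; fill each atom to its normal valence:
  5 × C (aromatic): 1 H each → 5
  1 × C: 3 H
  1 × C (aromatic): no H
  1 × N (charge +1): 2 H
  Total hydrogens = 10.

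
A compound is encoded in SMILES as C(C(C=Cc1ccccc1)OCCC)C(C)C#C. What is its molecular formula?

C17H22O

Heavy atoms from the SMILES: 17 C, 1 O.
Implicit hydrogens by atom environment:
  5 × C: 1 H each → 5
  5 × C (aromatic): 1 H each → 5
  3 × C: 2 H each → 6
  2 × C: 3 H each → 6
  1 × C: no H
  1 × C (aromatic): no H
  1 × O: no H
  Total hydrogens = 22.
Molecular formula: C17H22O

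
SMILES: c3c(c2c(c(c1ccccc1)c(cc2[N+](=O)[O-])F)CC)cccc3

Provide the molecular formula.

C20H16FNO2

Heavy atoms from the SMILES: 20 C, 1 F, 1 N, 2 O.
Implicit hydrogens by atom environment:
  11 × C (aromatic): 1 H each → 11
  7 × C (aromatic): no H
  1 × C: 3 H
  1 × C: 2 H
  1 × F: no H
  1 × N (charge +1): no H
  1 × O: no H
  1 × O (charge -1): no H
  Total hydrogens = 16.
Molecular formula: C20H16FNO2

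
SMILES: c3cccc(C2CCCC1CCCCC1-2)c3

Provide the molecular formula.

C16H22

Heavy atoms from the SMILES: 16 C.
Implicit hydrogens by atom environment:
  7 × C: 2 H each → 14
  5 × C (aromatic): 1 H each → 5
  3 × C: 1 H each → 3
  1 × C (aromatic): no H
  Total hydrogens = 22.
Molecular formula: C16H22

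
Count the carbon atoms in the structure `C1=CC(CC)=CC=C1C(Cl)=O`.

The symbol for carbon appears 9 times in the SMILES. (Cl is a single chlorine, not C + l.)

9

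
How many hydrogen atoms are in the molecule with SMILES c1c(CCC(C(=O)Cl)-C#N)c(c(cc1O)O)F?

9

Hydrogens are implicit in SMILES; fill each atom to its normal valence:
  4 × C (aromatic): no H
  2 × C: 2 H each → 4
  2 × C (aromatic): 1 H each → 2
  2 × C: no H
  2 × O: 1 H each → 2
  1 × C: 1 H
  1 × Cl: no H
  1 × F: no H
  1 × N: no H
  1 × O: no H
  Total hydrogens = 9.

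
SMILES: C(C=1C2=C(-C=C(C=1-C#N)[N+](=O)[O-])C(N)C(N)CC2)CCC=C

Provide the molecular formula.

Heavy atoms from the SMILES: 16 C, 4 N, 2 O.
Implicit hydrogens by atom environment:
  6 × C: 2 H each → 12
  5 × C (aromatic): no H
  3 × C: 1 H each → 3
  2 × N: 2 H each → 4
  1 × C (aromatic): 1 H
  1 × C: no H
  1 × N: no H
  1 × N (charge +1): no H
  1 × O: no H
  1 × O (charge -1): no H
  Total hydrogens = 20.
Molecular formula: C16H20N4O2

C16H20N4O2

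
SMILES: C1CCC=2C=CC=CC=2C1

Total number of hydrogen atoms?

Hydrogens are implicit in SMILES; fill each atom to its normal valence:
  4 × C: 2 H each → 8
  4 × C (aromatic): 1 H each → 4
  2 × C (aromatic): no H
  Total hydrogens = 12.

12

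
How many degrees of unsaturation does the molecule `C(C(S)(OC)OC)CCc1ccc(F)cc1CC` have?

Molecular formula from the SMILES: C14H21FO2S.
DoU = (2C + 2 + N − H − X)/2 = (2·14 + 2 + 0 − 21 − 1)/2 = 8/2 = 4.
(Structurally: 1 ring(s) + 3 π bond(s) = 4.)

4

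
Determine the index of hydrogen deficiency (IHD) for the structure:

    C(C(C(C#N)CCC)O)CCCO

2

Molecular formula from the SMILES: C10H19NO2.
DoU = (2C + 2 + N − H − X)/2 = (2·10 + 2 + 1 − 19 − 0)/2 = 4/2 = 2.
(Structurally: 0 ring(s) + 2 π bond(s) = 2.)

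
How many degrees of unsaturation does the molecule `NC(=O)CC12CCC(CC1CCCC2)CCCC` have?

3

Molecular formula from the SMILES: C16H29NO.
DoU = (2C + 2 + N − H − X)/2 = (2·16 + 2 + 1 − 29 − 0)/2 = 6/2 = 3.
(Structurally: 2 ring(s) + 1 π bond(s) = 3.)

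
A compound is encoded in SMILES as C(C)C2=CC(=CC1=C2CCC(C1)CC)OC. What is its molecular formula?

C15H22O

Heavy atoms from the SMILES: 15 C, 1 O.
Implicit hydrogens by atom environment:
  5 × C: 2 H each → 10
  4 × C (aromatic): no H
  3 × C: 3 H each → 9
  2 × C (aromatic): 1 H each → 2
  1 × C: 1 H
  1 × O: no H
  Total hydrogens = 22.
Molecular formula: C15H22O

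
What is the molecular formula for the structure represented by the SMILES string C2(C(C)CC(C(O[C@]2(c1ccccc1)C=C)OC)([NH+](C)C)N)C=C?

C20H31N2O2+

Heavy atoms from the SMILES: 20 C, 2 N, 2 O.
Implicit hydrogens by atom environment:
  5 × C: 1 H each → 5
  5 × C (aromatic): 1 H each → 5
  4 × C: 3 H each → 12
  3 × C: 2 H each → 6
  2 × C: no H
  2 × O: no H
  1 × C (aromatic): no H
  1 × N: 2 H
  1 × N (charge +1): 1 H
  Total hydrogens = 31.
Net charge +1.
Molecular formula: C20H31N2O2+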